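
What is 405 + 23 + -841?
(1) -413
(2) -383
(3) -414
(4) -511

First: 405 + 23 = 428
Then: 428 + -841 = -413
1) -413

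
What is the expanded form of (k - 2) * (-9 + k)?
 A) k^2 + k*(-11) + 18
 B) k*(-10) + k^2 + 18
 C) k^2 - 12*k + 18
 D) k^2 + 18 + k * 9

Expanding (k - 2) * (-9 + k):
= k^2 + k*(-11) + 18
A) k^2 + k*(-11) + 18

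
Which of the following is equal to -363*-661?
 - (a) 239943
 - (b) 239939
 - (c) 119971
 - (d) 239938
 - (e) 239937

-363 * -661 = 239943
a) 239943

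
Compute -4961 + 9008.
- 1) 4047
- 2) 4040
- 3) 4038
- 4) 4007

-4961 + 9008 = 4047
1) 4047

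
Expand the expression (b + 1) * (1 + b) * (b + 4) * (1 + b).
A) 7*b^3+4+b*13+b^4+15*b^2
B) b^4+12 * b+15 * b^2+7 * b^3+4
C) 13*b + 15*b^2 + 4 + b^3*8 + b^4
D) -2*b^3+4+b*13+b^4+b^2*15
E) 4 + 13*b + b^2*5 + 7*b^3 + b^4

Expanding (b + 1) * (1 + b) * (b + 4) * (1 + b):
= 7*b^3+4+b*13+b^4+15*b^2
A) 7*b^3+4+b*13+b^4+15*b^2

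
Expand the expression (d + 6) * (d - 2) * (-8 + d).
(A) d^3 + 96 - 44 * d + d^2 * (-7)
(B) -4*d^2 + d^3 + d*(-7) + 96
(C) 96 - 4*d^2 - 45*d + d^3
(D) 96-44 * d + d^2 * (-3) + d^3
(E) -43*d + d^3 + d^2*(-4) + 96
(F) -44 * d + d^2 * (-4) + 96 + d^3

Expanding (d + 6) * (d - 2) * (-8 + d):
= -44 * d + d^2 * (-4) + 96 + d^3
F) -44 * d + d^2 * (-4) + 96 + d^3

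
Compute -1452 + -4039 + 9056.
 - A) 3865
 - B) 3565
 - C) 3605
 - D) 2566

First: -1452 + -4039 = -5491
Then: -5491 + 9056 = 3565
B) 3565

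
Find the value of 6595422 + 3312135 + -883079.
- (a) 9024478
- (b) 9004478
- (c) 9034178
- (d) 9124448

First: 6595422 + 3312135 = 9907557
Then: 9907557 + -883079 = 9024478
a) 9024478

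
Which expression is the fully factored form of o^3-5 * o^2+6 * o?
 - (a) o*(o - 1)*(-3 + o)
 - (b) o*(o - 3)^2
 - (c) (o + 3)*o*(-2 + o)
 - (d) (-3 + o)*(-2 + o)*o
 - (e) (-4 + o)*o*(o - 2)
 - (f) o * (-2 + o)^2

We need to factor o^3-5 * o^2+6 * o.
The factored form is (-3 + o)*(-2 + o)*o.
d) (-3 + o)*(-2 + o)*o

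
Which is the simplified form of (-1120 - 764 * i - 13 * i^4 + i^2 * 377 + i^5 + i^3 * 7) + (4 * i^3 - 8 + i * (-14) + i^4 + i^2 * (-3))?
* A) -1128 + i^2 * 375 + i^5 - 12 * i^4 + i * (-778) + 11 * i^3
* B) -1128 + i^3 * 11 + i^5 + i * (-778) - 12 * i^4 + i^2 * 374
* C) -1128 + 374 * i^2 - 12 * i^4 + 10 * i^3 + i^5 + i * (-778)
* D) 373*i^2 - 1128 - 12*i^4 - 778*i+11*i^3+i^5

Adding the polynomials and combining like terms:
(-1120 - 764*i - 13*i^4 + i^2*377 + i^5 + i^3*7) + (4*i^3 - 8 + i*(-14) + i^4 + i^2*(-3))
= -1128 + i^3 * 11 + i^5 + i * (-778) - 12 * i^4 + i^2 * 374
B) -1128 + i^3 * 11 + i^5 + i * (-778) - 12 * i^4 + i^2 * 374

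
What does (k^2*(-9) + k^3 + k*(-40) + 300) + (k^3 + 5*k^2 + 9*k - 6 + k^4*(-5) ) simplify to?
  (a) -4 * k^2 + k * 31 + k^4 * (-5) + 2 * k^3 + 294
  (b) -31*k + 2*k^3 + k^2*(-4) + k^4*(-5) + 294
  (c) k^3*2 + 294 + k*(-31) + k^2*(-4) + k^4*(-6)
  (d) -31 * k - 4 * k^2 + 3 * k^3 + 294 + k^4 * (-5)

Adding the polynomials and combining like terms:
(k^2*(-9) + k^3 + k*(-40) + 300) + (k^3 + 5*k^2 + 9*k - 6 + k^4*(-5))
= -31*k + 2*k^3 + k^2*(-4) + k^4*(-5) + 294
b) -31*k + 2*k^3 + k^2*(-4) + k^4*(-5) + 294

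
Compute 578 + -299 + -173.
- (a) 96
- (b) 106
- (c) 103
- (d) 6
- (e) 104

First: 578 + -299 = 279
Then: 279 + -173 = 106
b) 106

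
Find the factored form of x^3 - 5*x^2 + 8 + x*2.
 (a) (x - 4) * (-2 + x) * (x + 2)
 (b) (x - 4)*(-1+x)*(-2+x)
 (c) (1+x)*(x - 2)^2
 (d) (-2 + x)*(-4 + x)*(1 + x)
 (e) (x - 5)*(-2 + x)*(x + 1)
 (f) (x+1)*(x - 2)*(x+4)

We need to factor x^3 - 5*x^2 + 8 + x*2.
The factored form is (-2 + x)*(-4 + x)*(1 + x).
d) (-2 + x)*(-4 + x)*(1 + x)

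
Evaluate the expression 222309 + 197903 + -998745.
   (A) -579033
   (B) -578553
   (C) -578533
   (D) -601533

First: 222309 + 197903 = 420212
Then: 420212 + -998745 = -578533
C) -578533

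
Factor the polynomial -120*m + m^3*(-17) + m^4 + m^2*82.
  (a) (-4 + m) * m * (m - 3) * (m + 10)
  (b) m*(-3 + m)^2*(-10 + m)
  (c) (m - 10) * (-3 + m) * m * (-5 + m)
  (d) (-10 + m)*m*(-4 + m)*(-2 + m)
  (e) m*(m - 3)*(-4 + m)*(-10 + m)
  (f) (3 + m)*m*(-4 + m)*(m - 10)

We need to factor -120*m + m^3*(-17) + m^4 + m^2*82.
The factored form is m*(m - 3)*(-4 + m)*(-10 + m).
e) m*(m - 3)*(-4 + m)*(-10 + m)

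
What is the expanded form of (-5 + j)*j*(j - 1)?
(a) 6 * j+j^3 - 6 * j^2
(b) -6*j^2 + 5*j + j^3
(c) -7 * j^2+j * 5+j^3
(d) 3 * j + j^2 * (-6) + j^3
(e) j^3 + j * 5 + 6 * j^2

Expanding (-5 + j)*j*(j - 1):
= -6*j^2 + 5*j + j^3
b) -6*j^2 + 5*j + j^3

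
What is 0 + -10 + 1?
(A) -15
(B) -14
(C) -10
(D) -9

First: 0 + -10 = -10
Then: -10 + 1 = -9
D) -9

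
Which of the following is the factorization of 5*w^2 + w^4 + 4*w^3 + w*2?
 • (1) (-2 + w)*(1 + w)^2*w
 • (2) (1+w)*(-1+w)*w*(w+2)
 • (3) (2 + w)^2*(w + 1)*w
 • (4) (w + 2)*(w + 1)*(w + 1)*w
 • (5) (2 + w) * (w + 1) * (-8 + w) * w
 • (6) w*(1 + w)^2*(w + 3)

We need to factor 5*w^2 + w^4 + 4*w^3 + w*2.
The factored form is (w + 2)*(w + 1)*(w + 1)*w.
4) (w + 2)*(w + 1)*(w + 1)*w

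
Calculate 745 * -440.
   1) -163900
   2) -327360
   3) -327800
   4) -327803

745 * -440 = -327800
3) -327800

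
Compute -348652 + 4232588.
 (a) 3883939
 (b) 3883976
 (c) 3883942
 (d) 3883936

-348652 + 4232588 = 3883936
d) 3883936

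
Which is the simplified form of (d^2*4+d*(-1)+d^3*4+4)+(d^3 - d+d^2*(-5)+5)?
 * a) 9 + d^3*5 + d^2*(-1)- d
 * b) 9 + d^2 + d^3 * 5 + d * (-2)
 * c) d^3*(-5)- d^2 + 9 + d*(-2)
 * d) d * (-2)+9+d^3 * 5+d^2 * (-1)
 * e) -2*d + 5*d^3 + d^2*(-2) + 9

Adding the polynomials and combining like terms:
(d^2*4 + d*(-1) + d^3*4 + 4) + (d^3 - d + d^2*(-5) + 5)
= d * (-2)+9+d^3 * 5+d^2 * (-1)
d) d * (-2)+9+d^3 * 5+d^2 * (-1)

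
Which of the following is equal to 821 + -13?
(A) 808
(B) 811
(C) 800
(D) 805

821 + -13 = 808
A) 808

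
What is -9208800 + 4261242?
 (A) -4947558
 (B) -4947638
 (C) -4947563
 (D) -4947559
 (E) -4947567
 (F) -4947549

-9208800 + 4261242 = -4947558
A) -4947558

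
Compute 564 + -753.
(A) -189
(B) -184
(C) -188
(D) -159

564 + -753 = -189
A) -189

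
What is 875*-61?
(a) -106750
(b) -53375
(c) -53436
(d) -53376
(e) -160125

875 * -61 = -53375
b) -53375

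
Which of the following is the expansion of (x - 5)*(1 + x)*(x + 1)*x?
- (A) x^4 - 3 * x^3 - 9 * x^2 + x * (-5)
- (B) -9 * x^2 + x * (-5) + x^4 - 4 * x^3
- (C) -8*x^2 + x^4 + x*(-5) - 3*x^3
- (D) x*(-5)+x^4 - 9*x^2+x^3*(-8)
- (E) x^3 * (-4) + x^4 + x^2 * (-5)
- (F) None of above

Expanding (x - 5)*(1 + x)*(x + 1)*x:
= x^4 - 3 * x^3 - 9 * x^2 + x * (-5)
A) x^4 - 3 * x^3 - 9 * x^2 + x * (-5)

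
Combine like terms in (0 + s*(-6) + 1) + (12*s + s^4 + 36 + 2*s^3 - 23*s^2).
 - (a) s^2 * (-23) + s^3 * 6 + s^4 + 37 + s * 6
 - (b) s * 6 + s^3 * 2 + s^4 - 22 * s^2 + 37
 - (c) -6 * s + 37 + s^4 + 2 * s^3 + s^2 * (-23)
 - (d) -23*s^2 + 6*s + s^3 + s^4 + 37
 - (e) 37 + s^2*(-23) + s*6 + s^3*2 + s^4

Adding the polynomials and combining like terms:
(0 + s*(-6) + 1) + (12*s + s^4 + 36 + 2*s^3 - 23*s^2)
= 37 + s^2*(-23) + s*6 + s^3*2 + s^4
e) 37 + s^2*(-23) + s*6 + s^3*2 + s^4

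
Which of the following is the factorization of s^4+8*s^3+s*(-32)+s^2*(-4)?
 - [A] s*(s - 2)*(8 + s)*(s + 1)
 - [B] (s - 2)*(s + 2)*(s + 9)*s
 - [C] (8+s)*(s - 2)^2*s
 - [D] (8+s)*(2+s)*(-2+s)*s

We need to factor s^4+8*s^3+s*(-32)+s^2*(-4).
The factored form is (8+s)*(2+s)*(-2+s)*s.
D) (8+s)*(2+s)*(-2+s)*s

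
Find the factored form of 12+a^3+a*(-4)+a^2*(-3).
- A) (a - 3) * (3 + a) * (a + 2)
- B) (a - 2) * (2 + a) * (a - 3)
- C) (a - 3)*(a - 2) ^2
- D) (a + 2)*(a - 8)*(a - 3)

We need to factor 12+a^3+a*(-4)+a^2*(-3).
The factored form is (a - 2) * (2 + a) * (a - 3).
B) (a - 2) * (2 + a) * (a - 3)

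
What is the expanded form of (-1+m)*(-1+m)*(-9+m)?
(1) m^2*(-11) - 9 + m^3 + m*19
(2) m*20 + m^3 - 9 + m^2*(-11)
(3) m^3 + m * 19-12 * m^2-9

Expanding (-1+m)*(-1+m)*(-9+m):
= m^2*(-11) - 9 + m^3 + m*19
1) m^2*(-11) - 9 + m^3 + m*19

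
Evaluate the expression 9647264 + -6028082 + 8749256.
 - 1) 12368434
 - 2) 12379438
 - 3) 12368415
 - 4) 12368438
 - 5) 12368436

First: 9647264 + -6028082 = 3619182
Then: 3619182 + 8749256 = 12368438
4) 12368438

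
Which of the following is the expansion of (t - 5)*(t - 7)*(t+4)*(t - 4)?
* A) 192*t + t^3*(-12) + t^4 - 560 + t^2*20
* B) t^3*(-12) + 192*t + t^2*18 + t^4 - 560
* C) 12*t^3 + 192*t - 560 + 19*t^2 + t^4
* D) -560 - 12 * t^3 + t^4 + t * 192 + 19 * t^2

Expanding (t - 5)*(t - 7)*(t+4)*(t - 4):
= -560 - 12 * t^3 + t^4 + t * 192 + 19 * t^2
D) -560 - 12 * t^3 + t^4 + t * 192 + 19 * t^2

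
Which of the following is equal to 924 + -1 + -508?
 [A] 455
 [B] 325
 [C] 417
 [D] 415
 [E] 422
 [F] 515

First: 924 + -1 = 923
Then: 923 + -508 = 415
D) 415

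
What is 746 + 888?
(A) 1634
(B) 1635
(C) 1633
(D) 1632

746 + 888 = 1634
A) 1634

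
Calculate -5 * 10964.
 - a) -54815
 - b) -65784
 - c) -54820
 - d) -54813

-5 * 10964 = -54820
c) -54820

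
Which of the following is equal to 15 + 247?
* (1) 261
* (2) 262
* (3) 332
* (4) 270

15 + 247 = 262
2) 262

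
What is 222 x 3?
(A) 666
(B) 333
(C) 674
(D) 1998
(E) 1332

222 * 3 = 666
A) 666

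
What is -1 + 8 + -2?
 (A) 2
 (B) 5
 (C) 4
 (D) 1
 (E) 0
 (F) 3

First: -1 + 8 = 7
Then: 7 + -2 = 5
B) 5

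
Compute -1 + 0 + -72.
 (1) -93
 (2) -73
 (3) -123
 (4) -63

First: -1 + 0 = -1
Then: -1 + -72 = -73
2) -73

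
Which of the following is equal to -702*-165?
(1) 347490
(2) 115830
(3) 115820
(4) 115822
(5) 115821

-702 * -165 = 115830
2) 115830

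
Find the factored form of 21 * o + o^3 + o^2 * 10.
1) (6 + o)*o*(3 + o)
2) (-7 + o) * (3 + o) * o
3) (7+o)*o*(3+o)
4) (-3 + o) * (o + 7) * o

We need to factor 21 * o + o^3 + o^2 * 10.
The factored form is (7+o)*o*(3+o).
3) (7+o)*o*(3+o)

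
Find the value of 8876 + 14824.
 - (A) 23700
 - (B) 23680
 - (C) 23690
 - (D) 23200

8876 + 14824 = 23700
A) 23700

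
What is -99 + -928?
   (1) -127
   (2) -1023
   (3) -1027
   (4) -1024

-99 + -928 = -1027
3) -1027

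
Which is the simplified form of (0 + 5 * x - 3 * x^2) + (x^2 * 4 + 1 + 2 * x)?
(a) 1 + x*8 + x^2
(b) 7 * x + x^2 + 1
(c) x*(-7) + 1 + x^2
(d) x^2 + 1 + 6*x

Adding the polynomials and combining like terms:
(0 + 5*x - 3*x^2) + (x^2*4 + 1 + 2*x)
= 7 * x + x^2 + 1
b) 7 * x + x^2 + 1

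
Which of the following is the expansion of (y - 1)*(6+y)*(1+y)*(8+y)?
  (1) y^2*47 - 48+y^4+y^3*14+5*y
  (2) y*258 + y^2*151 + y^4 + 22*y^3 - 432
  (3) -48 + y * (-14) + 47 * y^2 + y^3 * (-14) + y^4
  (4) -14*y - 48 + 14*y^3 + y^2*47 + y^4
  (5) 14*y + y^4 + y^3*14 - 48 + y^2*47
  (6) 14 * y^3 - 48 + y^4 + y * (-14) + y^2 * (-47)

Expanding (y - 1)*(6+y)*(1+y)*(8+y):
= -14*y - 48 + 14*y^3 + y^2*47 + y^4
4) -14*y - 48 + 14*y^3 + y^2*47 + y^4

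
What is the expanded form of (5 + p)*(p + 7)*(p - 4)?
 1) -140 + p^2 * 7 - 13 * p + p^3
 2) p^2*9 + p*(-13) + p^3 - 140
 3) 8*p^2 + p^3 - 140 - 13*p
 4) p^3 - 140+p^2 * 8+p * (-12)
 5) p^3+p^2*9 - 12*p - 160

Expanding (5 + p)*(p + 7)*(p - 4):
= 8*p^2 + p^3 - 140 - 13*p
3) 8*p^2 + p^3 - 140 - 13*p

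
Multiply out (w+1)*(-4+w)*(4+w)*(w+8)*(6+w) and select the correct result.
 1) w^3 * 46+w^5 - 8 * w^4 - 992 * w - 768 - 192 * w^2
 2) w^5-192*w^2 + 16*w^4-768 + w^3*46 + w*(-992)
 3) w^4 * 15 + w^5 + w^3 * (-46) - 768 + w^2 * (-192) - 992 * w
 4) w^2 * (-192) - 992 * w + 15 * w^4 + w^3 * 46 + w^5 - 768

Expanding (w+1)*(-4+w)*(4+w)*(w+8)*(6+w):
= w^2 * (-192) - 992 * w + 15 * w^4 + w^3 * 46 + w^5 - 768
4) w^2 * (-192) - 992 * w + 15 * w^4 + w^3 * 46 + w^5 - 768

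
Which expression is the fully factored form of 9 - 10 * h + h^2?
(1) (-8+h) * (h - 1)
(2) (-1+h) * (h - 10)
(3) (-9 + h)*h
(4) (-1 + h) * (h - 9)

We need to factor 9 - 10 * h + h^2.
The factored form is (-1 + h) * (h - 9).
4) (-1 + h) * (h - 9)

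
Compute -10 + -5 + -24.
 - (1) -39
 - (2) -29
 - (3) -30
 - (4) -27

First: -10 + -5 = -15
Then: -15 + -24 = -39
1) -39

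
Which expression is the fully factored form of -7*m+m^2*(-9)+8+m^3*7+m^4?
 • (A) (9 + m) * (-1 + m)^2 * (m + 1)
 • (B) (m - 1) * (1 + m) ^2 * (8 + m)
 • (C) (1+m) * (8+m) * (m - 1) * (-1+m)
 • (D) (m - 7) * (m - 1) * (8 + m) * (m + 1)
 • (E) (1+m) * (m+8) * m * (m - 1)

We need to factor -7*m+m^2*(-9)+8+m^3*7+m^4.
The factored form is (1+m) * (8+m) * (m - 1) * (-1+m).
C) (1+m) * (8+m) * (m - 1) * (-1+m)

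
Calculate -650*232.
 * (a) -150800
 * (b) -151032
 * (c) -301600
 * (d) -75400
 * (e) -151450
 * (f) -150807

-650 * 232 = -150800
a) -150800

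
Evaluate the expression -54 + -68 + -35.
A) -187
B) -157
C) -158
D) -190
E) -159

First: -54 + -68 = -122
Then: -122 + -35 = -157
B) -157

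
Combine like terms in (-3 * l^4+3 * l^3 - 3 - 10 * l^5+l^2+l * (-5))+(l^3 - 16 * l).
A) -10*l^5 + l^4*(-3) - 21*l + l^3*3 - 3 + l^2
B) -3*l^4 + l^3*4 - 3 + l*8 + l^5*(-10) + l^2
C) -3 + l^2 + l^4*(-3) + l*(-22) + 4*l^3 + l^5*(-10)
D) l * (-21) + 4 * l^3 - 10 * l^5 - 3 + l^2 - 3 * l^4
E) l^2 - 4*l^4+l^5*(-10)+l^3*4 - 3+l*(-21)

Adding the polynomials and combining like terms:
(-3*l^4 + 3*l^3 - 3 - 10*l^5 + l^2 + l*(-5)) + (l^3 - 16*l)
= l * (-21) + 4 * l^3 - 10 * l^5 - 3 + l^2 - 3 * l^4
D) l * (-21) + 4 * l^3 - 10 * l^5 - 3 + l^2 - 3 * l^4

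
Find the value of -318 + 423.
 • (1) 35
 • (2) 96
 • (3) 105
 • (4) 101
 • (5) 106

-318 + 423 = 105
3) 105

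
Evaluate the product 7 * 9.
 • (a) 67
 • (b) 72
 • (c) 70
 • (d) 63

7 * 9 = 63
d) 63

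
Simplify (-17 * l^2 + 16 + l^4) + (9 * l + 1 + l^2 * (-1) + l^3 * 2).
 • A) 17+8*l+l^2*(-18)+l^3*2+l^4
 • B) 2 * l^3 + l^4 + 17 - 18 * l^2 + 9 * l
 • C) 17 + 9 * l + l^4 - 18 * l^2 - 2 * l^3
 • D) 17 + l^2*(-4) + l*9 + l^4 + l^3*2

Adding the polynomials and combining like terms:
(-17*l^2 + 16 + l^4) + (9*l + 1 + l^2*(-1) + l^3*2)
= 2 * l^3 + l^4 + 17 - 18 * l^2 + 9 * l
B) 2 * l^3 + l^4 + 17 - 18 * l^2 + 9 * l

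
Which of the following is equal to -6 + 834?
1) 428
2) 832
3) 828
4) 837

-6 + 834 = 828
3) 828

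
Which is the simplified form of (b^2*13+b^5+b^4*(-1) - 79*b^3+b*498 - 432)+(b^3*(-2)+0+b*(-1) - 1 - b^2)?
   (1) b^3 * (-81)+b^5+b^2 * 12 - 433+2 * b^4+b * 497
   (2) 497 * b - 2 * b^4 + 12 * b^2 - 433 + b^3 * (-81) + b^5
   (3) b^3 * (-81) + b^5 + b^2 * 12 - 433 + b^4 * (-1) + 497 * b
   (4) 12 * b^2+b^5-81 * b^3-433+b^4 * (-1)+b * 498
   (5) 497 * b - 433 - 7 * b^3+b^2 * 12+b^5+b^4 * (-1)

Adding the polynomials and combining like terms:
(b^2*13 + b^5 + b^4*(-1) - 79*b^3 + b*498 - 432) + (b^3*(-2) + 0 + b*(-1) - 1 - b^2)
= b^3 * (-81) + b^5 + b^2 * 12 - 433 + b^4 * (-1) + 497 * b
3) b^3 * (-81) + b^5 + b^2 * 12 - 433 + b^4 * (-1) + 497 * b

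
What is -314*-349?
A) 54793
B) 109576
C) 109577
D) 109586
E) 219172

-314 * -349 = 109586
D) 109586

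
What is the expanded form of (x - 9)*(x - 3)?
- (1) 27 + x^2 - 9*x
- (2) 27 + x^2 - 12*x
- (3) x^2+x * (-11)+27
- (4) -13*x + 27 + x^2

Expanding (x - 9)*(x - 3):
= 27 + x^2 - 12*x
2) 27 + x^2 - 12*x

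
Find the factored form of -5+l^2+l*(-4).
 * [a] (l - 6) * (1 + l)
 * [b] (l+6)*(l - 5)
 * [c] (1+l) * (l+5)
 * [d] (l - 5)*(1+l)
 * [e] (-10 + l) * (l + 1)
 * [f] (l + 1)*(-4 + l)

We need to factor -5+l^2+l*(-4).
The factored form is (l - 5)*(1+l).
d) (l - 5)*(1+l)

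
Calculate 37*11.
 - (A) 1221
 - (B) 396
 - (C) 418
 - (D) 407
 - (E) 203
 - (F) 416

37 * 11 = 407
D) 407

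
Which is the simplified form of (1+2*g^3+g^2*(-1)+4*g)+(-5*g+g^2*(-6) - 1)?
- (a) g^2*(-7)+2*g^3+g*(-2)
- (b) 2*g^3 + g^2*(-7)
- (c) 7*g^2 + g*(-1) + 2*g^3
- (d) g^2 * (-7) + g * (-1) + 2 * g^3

Adding the polynomials and combining like terms:
(1 + 2*g^3 + g^2*(-1) + 4*g) + (-5*g + g^2*(-6) - 1)
= g^2 * (-7) + g * (-1) + 2 * g^3
d) g^2 * (-7) + g * (-1) + 2 * g^3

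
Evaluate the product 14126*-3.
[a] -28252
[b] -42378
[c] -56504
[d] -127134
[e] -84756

14126 * -3 = -42378
b) -42378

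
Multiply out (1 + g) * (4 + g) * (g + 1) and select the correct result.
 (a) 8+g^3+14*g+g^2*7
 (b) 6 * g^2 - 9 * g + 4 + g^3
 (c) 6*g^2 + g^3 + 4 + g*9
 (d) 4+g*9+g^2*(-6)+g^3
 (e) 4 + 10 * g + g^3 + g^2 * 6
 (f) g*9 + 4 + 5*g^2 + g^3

Expanding (1 + g) * (4 + g) * (g + 1):
= 6*g^2 + g^3 + 4 + g*9
c) 6*g^2 + g^3 + 4 + g*9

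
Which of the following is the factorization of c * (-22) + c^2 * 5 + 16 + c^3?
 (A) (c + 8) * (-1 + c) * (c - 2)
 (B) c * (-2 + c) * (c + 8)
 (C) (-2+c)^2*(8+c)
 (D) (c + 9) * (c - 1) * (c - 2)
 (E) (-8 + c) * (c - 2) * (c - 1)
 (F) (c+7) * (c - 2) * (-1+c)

We need to factor c * (-22) + c^2 * 5 + 16 + c^3.
The factored form is (c + 8) * (-1 + c) * (c - 2).
A) (c + 8) * (-1 + c) * (c - 2)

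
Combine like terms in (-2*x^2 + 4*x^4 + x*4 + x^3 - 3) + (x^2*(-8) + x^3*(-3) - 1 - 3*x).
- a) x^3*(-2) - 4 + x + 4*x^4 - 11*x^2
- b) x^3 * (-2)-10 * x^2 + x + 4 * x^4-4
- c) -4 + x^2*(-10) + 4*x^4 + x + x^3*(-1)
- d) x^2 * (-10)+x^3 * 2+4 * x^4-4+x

Adding the polynomials and combining like terms:
(-2*x^2 + 4*x^4 + x*4 + x^3 - 3) + (x^2*(-8) + x^3*(-3) - 1 - 3*x)
= x^3 * (-2)-10 * x^2 + x + 4 * x^4-4
b) x^3 * (-2)-10 * x^2 + x + 4 * x^4-4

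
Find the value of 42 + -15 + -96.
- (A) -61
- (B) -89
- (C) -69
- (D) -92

First: 42 + -15 = 27
Then: 27 + -96 = -69
C) -69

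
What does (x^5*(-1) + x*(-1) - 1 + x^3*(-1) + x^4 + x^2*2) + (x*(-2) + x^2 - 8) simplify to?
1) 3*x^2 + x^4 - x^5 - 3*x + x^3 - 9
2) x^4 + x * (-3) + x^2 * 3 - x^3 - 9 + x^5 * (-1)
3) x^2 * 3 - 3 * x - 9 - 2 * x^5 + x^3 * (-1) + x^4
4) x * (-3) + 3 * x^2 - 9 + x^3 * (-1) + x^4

Adding the polynomials and combining like terms:
(x^5*(-1) + x*(-1) - 1 + x^3*(-1) + x^4 + x^2*2) + (x*(-2) + x^2 - 8)
= x^4 + x * (-3) + x^2 * 3 - x^3 - 9 + x^5 * (-1)
2) x^4 + x * (-3) + x^2 * 3 - x^3 - 9 + x^5 * (-1)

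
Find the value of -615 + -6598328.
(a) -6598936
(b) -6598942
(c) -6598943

-615 + -6598328 = -6598943
c) -6598943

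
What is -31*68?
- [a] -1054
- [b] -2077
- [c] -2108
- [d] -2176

-31 * 68 = -2108
c) -2108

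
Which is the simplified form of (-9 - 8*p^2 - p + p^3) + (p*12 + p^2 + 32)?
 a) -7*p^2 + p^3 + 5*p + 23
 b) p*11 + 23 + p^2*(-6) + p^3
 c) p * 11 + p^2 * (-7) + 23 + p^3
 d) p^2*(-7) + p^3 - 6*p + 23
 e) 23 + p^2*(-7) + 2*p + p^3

Adding the polynomials and combining like terms:
(-9 - 8*p^2 - p + p^3) + (p*12 + p^2 + 32)
= p * 11 + p^2 * (-7) + 23 + p^3
c) p * 11 + p^2 * (-7) + 23 + p^3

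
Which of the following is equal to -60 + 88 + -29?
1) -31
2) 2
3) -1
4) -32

First: -60 + 88 = 28
Then: 28 + -29 = -1
3) -1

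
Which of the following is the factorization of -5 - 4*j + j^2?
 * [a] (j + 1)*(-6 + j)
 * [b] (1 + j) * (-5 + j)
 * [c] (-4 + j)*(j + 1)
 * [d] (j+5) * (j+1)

We need to factor -5 - 4*j + j^2.
The factored form is (1 + j) * (-5 + j).
b) (1 + j) * (-5 + j)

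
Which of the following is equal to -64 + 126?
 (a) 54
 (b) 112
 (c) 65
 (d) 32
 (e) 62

-64 + 126 = 62
e) 62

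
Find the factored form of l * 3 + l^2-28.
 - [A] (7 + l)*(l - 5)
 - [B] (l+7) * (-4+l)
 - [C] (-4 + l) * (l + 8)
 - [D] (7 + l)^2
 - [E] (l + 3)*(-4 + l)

We need to factor l * 3 + l^2-28.
The factored form is (l+7) * (-4+l).
B) (l+7) * (-4+l)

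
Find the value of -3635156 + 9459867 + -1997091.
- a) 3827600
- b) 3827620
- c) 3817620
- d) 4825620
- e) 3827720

First: -3635156 + 9459867 = 5824711
Then: 5824711 + -1997091 = 3827620
b) 3827620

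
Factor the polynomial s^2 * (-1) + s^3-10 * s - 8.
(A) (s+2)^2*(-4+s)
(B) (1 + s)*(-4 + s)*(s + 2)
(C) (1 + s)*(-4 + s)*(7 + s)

We need to factor s^2 * (-1) + s^3-10 * s - 8.
The factored form is (1 + s)*(-4 + s)*(s + 2).
B) (1 + s)*(-4 + s)*(s + 2)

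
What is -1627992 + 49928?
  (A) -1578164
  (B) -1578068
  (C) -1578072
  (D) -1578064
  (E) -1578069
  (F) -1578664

-1627992 + 49928 = -1578064
D) -1578064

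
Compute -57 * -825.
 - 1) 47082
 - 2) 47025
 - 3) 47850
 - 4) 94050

-57 * -825 = 47025
2) 47025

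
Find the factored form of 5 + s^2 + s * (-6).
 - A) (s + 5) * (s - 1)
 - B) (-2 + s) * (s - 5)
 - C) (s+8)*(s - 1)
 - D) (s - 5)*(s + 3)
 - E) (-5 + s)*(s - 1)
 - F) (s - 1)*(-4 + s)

We need to factor 5 + s^2 + s * (-6).
The factored form is (-5 + s)*(s - 1).
E) (-5 + s)*(s - 1)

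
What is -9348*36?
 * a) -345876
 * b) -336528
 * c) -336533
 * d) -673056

-9348 * 36 = -336528
b) -336528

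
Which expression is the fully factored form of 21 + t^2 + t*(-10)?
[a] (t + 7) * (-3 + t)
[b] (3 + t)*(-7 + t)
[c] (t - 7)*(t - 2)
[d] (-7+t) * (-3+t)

We need to factor 21 + t^2 + t*(-10).
The factored form is (-7+t) * (-3+t).
d) (-7+t) * (-3+t)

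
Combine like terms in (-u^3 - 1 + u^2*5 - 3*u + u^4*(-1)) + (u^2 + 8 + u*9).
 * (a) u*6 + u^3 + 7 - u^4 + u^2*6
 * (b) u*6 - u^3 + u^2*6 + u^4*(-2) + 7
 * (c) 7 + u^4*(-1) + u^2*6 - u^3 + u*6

Adding the polynomials and combining like terms:
(-u^3 - 1 + u^2*5 - 3*u + u^4*(-1)) + (u^2 + 8 + u*9)
= 7 + u^4*(-1) + u^2*6 - u^3 + u*6
c) 7 + u^4*(-1) + u^2*6 - u^3 + u*6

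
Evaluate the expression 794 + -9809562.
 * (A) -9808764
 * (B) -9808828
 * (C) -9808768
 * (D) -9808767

794 + -9809562 = -9808768
C) -9808768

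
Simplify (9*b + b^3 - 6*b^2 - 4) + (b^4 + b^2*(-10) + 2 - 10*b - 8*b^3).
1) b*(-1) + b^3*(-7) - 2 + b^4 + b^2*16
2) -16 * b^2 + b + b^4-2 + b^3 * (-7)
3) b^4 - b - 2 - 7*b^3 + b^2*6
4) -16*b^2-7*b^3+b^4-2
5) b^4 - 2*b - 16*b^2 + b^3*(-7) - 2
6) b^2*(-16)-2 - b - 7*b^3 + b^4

Adding the polynomials and combining like terms:
(9*b + b^3 - 6*b^2 - 4) + (b^4 + b^2*(-10) + 2 - 10*b - 8*b^3)
= b^2*(-16)-2 - b - 7*b^3 + b^4
6) b^2*(-16)-2 - b - 7*b^3 + b^4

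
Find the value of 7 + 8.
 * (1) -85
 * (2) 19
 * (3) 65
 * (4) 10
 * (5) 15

7 + 8 = 15
5) 15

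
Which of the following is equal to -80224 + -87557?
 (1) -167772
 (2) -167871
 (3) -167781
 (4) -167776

-80224 + -87557 = -167781
3) -167781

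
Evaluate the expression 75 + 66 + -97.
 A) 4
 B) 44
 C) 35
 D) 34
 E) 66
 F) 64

First: 75 + 66 = 141
Then: 141 + -97 = 44
B) 44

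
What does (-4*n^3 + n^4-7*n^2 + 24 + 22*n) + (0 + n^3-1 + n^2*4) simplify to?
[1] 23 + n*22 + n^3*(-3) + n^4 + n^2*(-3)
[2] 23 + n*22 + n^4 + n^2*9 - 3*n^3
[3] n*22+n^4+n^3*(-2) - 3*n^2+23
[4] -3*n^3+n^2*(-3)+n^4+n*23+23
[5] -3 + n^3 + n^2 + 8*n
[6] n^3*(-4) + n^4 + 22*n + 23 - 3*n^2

Adding the polynomials and combining like terms:
(-4*n^3 + n^4 - 7*n^2 + 24 + 22*n) + (0 + n^3 - 1 + n^2*4)
= 23 + n*22 + n^3*(-3) + n^4 + n^2*(-3)
1) 23 + n*22 + n^3*(-3) + n^4 + n^2*(-3)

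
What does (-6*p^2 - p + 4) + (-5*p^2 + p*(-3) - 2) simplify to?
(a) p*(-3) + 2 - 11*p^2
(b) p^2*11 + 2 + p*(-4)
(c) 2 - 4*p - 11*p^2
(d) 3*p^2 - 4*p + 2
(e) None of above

Adding the polynomials and combining like terms:
(-6*p^2 - p + 4) + (-5*p^2 + p*(-3) - 2)
= 2 - 4*p - 11*p^2
c) 2 - 4*p - 11*p^2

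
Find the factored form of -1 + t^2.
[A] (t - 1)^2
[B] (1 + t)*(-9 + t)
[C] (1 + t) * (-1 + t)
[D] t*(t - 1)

We need to factor -1 + t^2.
The factored form is (1 + t) * (-1 + t).
C) (1 + t) * (-1 + t)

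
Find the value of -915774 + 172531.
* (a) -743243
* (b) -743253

-915774 + 172531 = -743243
a) -743243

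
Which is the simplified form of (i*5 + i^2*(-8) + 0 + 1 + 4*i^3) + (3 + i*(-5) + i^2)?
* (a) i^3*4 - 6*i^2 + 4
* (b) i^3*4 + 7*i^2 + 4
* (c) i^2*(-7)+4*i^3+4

Adding the polynomials and combining like terms:
(i*5 + i^2*(-8) + 0 + 1 + 4*i^3) + (3 + i*(-5) + i^2)
= i^2*(-7)+4*i^3+4
c) i^2*(-7)+4*i^3+4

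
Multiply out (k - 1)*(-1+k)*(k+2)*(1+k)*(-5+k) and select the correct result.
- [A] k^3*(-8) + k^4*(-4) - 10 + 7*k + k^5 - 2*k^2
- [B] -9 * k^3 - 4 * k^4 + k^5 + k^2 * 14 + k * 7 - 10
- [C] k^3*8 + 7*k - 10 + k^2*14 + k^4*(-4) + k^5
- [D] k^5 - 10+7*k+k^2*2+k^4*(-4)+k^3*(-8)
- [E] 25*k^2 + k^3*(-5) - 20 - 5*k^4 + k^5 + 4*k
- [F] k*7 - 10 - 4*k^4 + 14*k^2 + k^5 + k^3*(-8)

Expanding (k - 1)*(-1+k)*(k+2)*(1+k)*(-5+k):
= k*7 - 10 - 4*k^4 + 14*k^2 + k^5 + k^3*(-8)
F) k*7 - 10 - 4*k^4 + 14*k^2 + k^5 + k^3*(-8)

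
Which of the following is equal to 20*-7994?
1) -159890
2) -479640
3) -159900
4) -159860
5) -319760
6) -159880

20 * -7994 = -159880
6) -159880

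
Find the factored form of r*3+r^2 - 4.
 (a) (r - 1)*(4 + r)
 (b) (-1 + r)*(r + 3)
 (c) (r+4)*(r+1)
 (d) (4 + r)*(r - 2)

We need to factor r*3+r^2 - 4.
The factored form is (r - 1)*(4 + r).
a) (r - 1)*(4 + r)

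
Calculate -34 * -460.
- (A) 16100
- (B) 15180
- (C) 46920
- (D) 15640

-34 * -460 = 15640
D) 15640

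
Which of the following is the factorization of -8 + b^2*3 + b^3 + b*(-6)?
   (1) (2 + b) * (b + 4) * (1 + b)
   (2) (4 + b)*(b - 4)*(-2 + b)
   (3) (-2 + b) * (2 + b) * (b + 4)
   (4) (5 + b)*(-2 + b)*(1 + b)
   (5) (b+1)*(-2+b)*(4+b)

We need to factor -8 + b^2*3 + b^3 + b*(-6).
The factored form is (b+1)*(-2+b)*(4+b).
5) (b+1)*(-2+b)*(4+b)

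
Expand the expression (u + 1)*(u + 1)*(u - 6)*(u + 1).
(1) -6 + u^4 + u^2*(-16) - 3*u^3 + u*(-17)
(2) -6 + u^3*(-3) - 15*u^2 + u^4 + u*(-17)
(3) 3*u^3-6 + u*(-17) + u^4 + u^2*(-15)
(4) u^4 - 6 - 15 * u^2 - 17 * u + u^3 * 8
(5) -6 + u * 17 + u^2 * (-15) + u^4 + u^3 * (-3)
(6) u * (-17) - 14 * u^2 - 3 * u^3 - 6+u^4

Expanding (u + 1)*(u + 1)*(u - 6)*(u + 1):
= -6 + u^3*(-3) - 15*u^2 + u^4 + u*(-17)
2) -6 + u^3*(-3) - 15*u^2 + u^4 + u*(-17)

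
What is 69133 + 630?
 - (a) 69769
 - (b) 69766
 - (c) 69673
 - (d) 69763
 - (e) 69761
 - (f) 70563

69133 + 630 = 69763
d) 69763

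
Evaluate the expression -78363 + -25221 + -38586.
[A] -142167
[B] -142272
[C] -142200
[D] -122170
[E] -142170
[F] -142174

First: -78363 + -25221 = -103584
Then: -103584 + -38586 = -142170
E) -142170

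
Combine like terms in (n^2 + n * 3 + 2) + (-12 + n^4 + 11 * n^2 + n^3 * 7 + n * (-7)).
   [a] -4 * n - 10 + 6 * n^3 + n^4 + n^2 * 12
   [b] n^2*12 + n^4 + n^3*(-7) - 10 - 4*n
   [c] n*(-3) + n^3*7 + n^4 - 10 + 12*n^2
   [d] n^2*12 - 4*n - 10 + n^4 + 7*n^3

Adding the polynomials and combining like terms:
(n^2 + n*3 + 2) + (-12 + n^4 + 11*n^2 + n^3*7 + n*(-7))
= n^2*12 - 4*n - 10 + n^4 + 7*n^3
d) n^2*12 - 4*n - 10 + n^4 + 7*n^3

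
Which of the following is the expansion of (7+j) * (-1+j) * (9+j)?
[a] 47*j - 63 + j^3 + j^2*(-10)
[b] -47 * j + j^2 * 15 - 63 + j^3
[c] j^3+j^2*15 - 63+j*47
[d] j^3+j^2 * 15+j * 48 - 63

Expanding (7+j) * (-1+j) * (9+j):
= j^3+j^2*15 - 63+j*47
c) j^3+j^2*15 - 63+j*47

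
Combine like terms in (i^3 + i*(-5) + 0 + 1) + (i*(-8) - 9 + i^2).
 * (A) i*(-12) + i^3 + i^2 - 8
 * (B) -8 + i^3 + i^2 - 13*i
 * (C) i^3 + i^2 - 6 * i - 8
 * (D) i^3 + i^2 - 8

Adding the polynomials and combining like terms:
(i^3 + i*(-5) + 0 + 1) + (i*(-8) - 9 + i^2)
= -8 + i^3 + i^2 - 13*i
B) -8 + i^3 + i^2 - 13*i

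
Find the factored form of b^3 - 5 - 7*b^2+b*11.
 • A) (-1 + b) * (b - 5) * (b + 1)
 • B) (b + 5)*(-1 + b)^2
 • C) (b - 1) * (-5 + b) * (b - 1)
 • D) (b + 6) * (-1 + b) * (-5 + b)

We need to factor b^3 - 5 - 7*b^2+b*11.
The factored form is (b - 1) * (-5 + b) * (b - 1).
C) (b - 1) * (-5 + b) * (b - 1)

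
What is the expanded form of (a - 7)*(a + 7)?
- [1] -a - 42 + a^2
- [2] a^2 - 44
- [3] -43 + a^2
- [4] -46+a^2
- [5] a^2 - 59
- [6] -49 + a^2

Expanding (a - 7)*(a + 7):
= -49 + a^2
6) -49 + a^2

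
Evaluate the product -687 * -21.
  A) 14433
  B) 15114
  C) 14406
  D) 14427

-687 * -21 = 14427
D) 14427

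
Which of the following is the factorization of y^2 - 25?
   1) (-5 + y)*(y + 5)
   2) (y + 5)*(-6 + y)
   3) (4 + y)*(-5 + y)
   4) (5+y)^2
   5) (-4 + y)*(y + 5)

We need to factor y^2 - 25.
The factored form is (-5 + y)*(y + 5).
1) (-5 + y)*(y + 5)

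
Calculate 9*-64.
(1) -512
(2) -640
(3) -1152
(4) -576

9 * -64 = -576
4) -576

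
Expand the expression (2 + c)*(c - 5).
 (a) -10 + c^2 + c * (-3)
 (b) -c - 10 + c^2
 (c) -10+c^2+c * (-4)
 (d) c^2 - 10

Expanding (2 + c)*(c - 5):
= -10 + c^2 + c * (-3)
a) -10 + c^2 + c * (-3)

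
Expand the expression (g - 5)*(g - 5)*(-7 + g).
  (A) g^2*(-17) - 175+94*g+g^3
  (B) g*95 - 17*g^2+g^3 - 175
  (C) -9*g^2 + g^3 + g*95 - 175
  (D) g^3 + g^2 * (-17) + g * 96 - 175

Expanding (g - 5)*(g - 5)*(-7 + g):
= g*95 - 17*g^2+g^3 - 175
B) g*95 - 17*g^2+g^3 - 175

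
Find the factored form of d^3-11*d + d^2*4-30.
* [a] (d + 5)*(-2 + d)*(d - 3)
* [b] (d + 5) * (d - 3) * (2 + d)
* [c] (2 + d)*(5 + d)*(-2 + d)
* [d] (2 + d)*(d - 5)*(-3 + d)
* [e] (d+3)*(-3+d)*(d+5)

We need to factor d^3-11*d + d^2*4-30.
The factored form is (d + 5) * (d - 3) * (2 + d).
b) (d + 5) * (d - 3) * (2 + d)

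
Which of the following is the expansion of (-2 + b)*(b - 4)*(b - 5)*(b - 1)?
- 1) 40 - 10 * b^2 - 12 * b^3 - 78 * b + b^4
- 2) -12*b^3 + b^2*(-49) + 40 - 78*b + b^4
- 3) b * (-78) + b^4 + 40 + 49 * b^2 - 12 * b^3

Expanding (-2 + b)*(b - 4)*(b - 5)*(b - 1):
= b * (-78) + b^4 + 40 + 49 * b^2 - 12 * b^3
3) b * (-78) + b^4 + 40 + 49 * b^2 - 12 * b^3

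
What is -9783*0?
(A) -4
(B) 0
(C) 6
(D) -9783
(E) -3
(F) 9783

-9783 * 0 = 0
B) 0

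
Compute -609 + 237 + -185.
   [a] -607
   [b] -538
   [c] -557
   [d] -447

First: -609 + 237 = -372
Then: -372 + -185 = -557
c) -557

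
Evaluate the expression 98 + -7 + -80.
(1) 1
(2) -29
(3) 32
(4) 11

First: 98 + -7 = 91
Then: 91 + -80 = 11
4) 11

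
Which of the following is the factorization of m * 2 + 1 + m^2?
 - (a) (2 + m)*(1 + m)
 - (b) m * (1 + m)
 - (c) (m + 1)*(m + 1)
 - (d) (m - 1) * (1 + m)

We need to factor m * 2 + 1 + m^2.
The factored form is (m + 1)*(m + 1).
c) (m + 1)*(m + 1)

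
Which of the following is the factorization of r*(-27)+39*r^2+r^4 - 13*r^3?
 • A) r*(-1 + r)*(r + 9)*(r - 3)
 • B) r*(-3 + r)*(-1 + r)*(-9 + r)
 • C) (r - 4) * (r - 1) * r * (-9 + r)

We need to factor r*(-27)+39*r^2+r^4 - 13*r^3.
The factored form is r*(-3 + r)*(-1 + r)*(-9 + r).
B) r*(-3 + r)*(-1 + r)*(-9 + r)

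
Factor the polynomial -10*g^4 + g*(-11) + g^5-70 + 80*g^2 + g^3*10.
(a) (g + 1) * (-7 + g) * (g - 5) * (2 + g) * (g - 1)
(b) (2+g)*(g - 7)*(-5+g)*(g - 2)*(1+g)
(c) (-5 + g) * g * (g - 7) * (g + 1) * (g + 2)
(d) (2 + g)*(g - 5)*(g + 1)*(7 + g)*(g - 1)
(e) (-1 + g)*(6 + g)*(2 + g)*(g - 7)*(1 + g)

We need to factor -10*g^4 + g*(-11) + g^5-70 + 80*g^2 + g^3*10.
The factored form is (g + 1) * (-7 + g) * (g - 5) * (2 + g) * (g - 1).
a) (g + 1) * (-7 + g) * (g - 5) * (2 + g) * (g - 1)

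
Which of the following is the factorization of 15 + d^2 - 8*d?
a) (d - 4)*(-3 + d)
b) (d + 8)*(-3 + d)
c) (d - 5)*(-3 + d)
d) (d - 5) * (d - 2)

We need to factor 15 + d^2 - 8*d.
The factored form is (d - 5)*(-3 + d).
c) (d - 5)*(-3 + d)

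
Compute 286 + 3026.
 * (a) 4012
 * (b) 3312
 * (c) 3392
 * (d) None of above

286 + 3026 = 3312
b) 3312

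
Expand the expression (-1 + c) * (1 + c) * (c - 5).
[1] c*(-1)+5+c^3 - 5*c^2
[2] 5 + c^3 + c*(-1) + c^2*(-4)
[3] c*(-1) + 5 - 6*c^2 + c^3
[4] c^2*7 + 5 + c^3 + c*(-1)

Expanding (-1 + c) * (1 + c) * (c - 5):
= c*(-1)+5+c^3 - 5*c^2
1) c*(-1)+5+c^3 - 5*c^2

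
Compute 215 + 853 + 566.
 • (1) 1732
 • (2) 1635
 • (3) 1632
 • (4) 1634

First: 215 + 853 = 1068
Then: 1068 + 566 = 1634
4) 1634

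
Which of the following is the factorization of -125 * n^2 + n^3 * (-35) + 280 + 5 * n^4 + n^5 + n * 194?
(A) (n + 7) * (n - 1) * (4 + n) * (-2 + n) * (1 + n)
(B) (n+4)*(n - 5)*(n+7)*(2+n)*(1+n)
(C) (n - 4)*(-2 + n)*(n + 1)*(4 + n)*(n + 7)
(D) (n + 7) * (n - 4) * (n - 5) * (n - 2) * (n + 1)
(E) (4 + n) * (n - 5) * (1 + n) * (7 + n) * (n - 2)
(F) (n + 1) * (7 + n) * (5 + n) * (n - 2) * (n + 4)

We need to factor -125 * n^2 + n^3 * (-35) + 280 + 5 * n^4 + n^5 + n * 194.
The factored form is (4 + n) * (n - 5) * (1 + n) * (7 + n) * (n - 2).
E) (4 + n) * (n - 5) * (1 + n) * (7 + n) * (n - 2)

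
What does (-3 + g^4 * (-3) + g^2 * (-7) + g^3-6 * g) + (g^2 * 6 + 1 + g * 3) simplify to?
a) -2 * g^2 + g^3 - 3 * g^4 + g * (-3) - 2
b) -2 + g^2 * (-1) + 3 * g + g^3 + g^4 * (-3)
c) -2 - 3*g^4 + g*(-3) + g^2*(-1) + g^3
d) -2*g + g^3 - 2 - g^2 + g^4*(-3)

Adding the polynomials and combining like terms:
(-3 + g^4*(-3) + g^2*(-7) + g^3 - 6*g) + (g^2*6 + 1 + g*3)
= -2 - 3*g^4 + g*(-3) + g^2*(-1) + g^3
c) -2 - 3*g^4 + g*(-3) + g^2*(-1) + g^3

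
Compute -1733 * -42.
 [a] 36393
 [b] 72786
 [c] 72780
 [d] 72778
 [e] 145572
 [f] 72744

-1733 * -42 = 72786
b) 72786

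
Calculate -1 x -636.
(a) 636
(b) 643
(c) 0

-1 * -636 = 636
a) 636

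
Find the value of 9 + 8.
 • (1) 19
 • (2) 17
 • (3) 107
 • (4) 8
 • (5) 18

9 + 8 = 17
2) 17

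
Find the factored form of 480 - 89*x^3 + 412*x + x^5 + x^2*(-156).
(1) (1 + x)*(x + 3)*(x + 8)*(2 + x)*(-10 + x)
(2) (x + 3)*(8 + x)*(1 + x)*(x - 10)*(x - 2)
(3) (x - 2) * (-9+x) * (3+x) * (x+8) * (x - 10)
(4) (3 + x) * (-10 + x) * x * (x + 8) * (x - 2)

We need to factor 480 - 89*x^3 + 412*x + x^5 + x^2*(-156).
The factored form is (x + 3)*(8 + x)*(1 + x)*(x - 10)*(x - 2).
2) (x + 3)*(8 + x)*(1 + x)*(x - 10)*(x - 2)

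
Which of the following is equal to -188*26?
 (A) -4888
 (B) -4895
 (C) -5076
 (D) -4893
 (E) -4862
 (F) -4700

-188 * 26 = -4888
A) -4888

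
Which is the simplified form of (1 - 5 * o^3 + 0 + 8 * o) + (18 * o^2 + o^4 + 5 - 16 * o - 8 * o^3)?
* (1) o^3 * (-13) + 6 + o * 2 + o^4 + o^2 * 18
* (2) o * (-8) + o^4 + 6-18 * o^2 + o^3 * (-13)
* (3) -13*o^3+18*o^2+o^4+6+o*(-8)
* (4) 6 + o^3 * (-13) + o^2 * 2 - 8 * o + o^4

Adding the polynomials and combining like terms:
(1 - 5*o^3 + 0 + 8*o) + (18*o^2 + o^4 + 5 - 16*o - 8*o^3)
= -13*o^3+18*o^2+o^4+6+o*(-8)
3) -13*o^3+18*o^2+o^4+6+o*(-8)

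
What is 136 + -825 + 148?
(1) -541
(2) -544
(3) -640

First: 136 + -825 = -689
Then: -689 + 148 = -541
1) -541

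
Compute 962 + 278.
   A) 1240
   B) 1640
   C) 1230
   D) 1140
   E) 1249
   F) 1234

962 + 278 = 1240
A) 1240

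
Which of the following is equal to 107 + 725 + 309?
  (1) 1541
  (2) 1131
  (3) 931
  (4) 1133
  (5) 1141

First: 107 + 725 = 832
Then: 832 + 309 = 1141
5) 1141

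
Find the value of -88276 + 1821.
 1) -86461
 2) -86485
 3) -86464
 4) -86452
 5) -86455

-88276 + 1821 = -86455
5) -86455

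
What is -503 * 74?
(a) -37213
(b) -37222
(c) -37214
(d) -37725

-503 * 74 = -37222
b) -37222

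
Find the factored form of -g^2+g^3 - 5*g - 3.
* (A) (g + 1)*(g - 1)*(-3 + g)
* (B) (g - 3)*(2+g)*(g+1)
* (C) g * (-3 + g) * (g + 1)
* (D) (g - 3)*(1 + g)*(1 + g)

We need to factor -g^2+g^3 - 5*g - 3.
The factored form is (g - 3)*(1 + g)*(1 + g).
D) (g - 3)*(1 + g)*(1 + g)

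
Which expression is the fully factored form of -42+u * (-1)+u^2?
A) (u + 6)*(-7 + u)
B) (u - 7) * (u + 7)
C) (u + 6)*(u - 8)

We need to factor -42+u * (-1)+u^2.
The factored form is (u + 6)*(-7 + u).
A) (u + 6)*(-7 + u)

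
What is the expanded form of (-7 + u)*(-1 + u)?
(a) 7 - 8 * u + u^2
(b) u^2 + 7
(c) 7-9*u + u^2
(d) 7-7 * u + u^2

Expanding (-7 + u)*(-1 + u):
= 7 - 8 * u + u^2
a) 7 - 8 * u + u^2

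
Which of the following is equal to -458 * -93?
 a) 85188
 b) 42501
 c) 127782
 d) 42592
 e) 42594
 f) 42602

-458 * -93 = 42594
e) 42594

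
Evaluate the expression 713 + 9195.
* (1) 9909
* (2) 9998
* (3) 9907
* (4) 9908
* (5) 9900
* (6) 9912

713 + 9195 = 9908
4) 9908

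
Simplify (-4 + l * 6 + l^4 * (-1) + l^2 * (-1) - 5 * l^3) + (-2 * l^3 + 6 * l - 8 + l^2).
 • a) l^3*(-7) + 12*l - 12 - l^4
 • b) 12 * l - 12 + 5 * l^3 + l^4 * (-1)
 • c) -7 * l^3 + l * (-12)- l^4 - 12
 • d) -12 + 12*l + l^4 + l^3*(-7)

Adding the polynomials and combining like terms:
(-4 + l*6 + l^4*(-1) + l^2*(-1) - 5*l^3) + (-2*l^3 + 6*l - 8 + l^2)
= l^3*(-7) + 12*l - 12 - l^4
a) l^3*(-7) + 12*l - 12 - l^4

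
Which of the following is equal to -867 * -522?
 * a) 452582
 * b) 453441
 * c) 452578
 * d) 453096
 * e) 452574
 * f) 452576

-867 * -522 = 452574
e) 452574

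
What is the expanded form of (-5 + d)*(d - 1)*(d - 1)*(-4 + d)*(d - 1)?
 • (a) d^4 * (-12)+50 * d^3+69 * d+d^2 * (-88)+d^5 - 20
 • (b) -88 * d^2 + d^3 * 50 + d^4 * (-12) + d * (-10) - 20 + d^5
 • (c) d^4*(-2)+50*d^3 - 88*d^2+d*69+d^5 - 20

Expanding (-5 + d)*(d - 1)*(d - 1)*(-4 + d)*(d - 1):
= d^4 * (-12)+50 * d^3+69 * d+d^2 * (-88)+d^5 - 20
a) d^4 * (-12)+50 * d^3+69 * d+d^2 * (-88)+d^5 - 20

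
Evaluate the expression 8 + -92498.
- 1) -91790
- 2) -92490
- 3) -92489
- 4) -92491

8 + -92498 = -92490
2) -92490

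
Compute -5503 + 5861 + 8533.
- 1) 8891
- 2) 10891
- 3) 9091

First: -5503 + 5861 = 358
Then: 358 + 8533 = 8891
1) 8891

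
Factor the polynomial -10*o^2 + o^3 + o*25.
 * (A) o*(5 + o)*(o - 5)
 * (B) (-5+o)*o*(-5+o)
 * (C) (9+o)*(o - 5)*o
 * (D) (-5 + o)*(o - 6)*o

We need to factor -10*o^2 + o^3 + o*25.
The factored form is (-5+o)*o*(-5+o).
B) (-5+o)*o*(-5+o)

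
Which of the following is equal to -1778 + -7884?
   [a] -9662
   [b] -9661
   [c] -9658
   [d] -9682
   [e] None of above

-1778 + -7884 = -9662
a) -9662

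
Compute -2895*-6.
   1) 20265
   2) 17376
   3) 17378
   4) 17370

-2895 * -6 = 17370
4) 17370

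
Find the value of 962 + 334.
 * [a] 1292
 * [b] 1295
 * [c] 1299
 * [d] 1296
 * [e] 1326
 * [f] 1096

962 + 334 = 1296
d) 1296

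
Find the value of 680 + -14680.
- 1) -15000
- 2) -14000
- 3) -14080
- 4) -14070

680 + -14680 = -14000
2) -14000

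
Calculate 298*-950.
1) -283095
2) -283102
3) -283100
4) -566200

298 * -950 = -283100
3) -283100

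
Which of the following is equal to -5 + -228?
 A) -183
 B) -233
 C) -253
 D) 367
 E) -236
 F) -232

-5 + -228 = -233
B) -233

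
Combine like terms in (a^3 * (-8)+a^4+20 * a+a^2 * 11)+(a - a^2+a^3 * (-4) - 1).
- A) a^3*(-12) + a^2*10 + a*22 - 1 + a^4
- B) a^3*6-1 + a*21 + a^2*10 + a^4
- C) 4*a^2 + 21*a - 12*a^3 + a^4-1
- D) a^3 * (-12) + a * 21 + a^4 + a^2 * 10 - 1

Adding the polynomials and combining like terms:
(a^3*(-8) + a^4 + 20*a + a^2*11) + (a - a^2 + a^3*(-4) - 1)
= a^3 * (-12) + a * 21 + a^4 + a^2 * 10 - 1
D) a^3 * (-12) + a * 21 + a^4 + a^2 * 10 - 1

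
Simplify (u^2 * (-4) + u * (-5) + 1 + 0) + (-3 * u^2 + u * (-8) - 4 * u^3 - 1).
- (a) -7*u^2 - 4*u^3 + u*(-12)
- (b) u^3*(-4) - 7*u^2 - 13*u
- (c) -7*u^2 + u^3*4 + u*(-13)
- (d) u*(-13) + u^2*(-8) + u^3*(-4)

Adding the polynomials and combining like terms:
(u^2*(-4) + u*(-5) + 1 + 0) + (-3*u^2 + u*(-8) - 4*u^3 - 1)
= u^3*(-4) - 7*u^2 - 13*u
b) u^3*(-4) - 7*u^2 - 13*u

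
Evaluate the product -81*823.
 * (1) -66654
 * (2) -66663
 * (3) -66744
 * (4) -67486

-81 * 823 = -66663
2) -66663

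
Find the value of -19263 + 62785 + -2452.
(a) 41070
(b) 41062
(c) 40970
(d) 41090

First: -19263 + 62785 = 43522
Then: 43522 + -2452 = 41070
a) 41070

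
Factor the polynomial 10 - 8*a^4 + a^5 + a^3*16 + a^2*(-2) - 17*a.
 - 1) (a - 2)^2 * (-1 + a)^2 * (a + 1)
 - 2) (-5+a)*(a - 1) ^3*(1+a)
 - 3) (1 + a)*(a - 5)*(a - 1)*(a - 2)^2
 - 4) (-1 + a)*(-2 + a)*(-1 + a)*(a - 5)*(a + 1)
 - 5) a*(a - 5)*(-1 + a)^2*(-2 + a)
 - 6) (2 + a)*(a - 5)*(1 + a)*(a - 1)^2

We need to factor 10 - 8*a^4 + a^5 + a^3*16 + a^2*(-2) - 17*a.
The factored form is (-1 + a)*(-2 + a)*(-1 + a)*(a - 5)*(a + 1).
4) (-1 + a)*(-2 + a)*(-1 + a)*(a - 5)*(a + 1)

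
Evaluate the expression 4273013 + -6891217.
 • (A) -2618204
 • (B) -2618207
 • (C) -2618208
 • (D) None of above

4273013 + -6891217 = -2618204
A) -2618204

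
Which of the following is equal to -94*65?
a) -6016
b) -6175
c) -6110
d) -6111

-94 * 65 = -6110
c) -6110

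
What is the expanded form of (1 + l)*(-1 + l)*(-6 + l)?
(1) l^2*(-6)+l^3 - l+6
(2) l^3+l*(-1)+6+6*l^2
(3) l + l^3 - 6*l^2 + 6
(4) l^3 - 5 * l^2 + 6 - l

Expanding (1 + l)*(-1 + l)*(-6 + l):
= l^2*(-6)+l^3 - l+6
1) l^2*(-6)+l^3 - l+6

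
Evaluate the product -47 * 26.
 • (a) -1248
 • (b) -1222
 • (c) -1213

-47 * 26 = -1222
b) -1222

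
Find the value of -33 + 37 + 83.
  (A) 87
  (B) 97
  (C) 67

First: -33 + 37 = 4
Then: 4 + 83 = 87
A) 87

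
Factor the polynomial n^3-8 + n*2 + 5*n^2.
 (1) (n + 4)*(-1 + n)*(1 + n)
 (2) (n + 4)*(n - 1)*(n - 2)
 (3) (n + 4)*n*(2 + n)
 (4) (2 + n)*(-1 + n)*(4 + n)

We need to factor n^3-8 + n*2 + 5*n^2.
The factored form is (2 + n)*(-1 + n)*(4 + n).
4) (2 + n)*(-1 + n)*(4 + n)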